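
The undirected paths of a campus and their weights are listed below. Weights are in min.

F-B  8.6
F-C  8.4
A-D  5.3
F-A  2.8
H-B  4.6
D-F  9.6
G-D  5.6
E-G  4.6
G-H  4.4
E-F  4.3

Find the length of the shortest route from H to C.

Compare a few routes:
H–B–F–C: 4.6+8.6+8.4 = 21.6
H–G–E–F–C: 4.4+4.6+4.3+8.4 = 21.7
Cheapest is H–B–F–C at 21.6 min.

21.6 min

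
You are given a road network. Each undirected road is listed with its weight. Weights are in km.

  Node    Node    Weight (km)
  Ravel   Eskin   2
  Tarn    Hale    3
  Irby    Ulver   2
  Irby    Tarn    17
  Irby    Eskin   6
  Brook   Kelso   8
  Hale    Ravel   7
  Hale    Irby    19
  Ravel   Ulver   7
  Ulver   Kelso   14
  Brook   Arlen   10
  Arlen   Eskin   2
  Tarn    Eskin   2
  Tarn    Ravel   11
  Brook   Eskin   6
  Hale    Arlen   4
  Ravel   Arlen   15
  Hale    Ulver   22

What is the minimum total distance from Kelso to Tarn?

Running Dijkstra from Kelso:
Kelso: 0
Brook: 8  (via Kelso)
Ulver: 14  (via Kelso)
Eskin: 14  (via Brook)
Irby: 16  (via Ulver)
Ravel: 16  (via Eskin)
Arlen: 16  (via Eskin)
Tarn: 16  (via Eskin)
Shortest route: Kelso → Brook → Eskin → Tarn = 16 km.

16 km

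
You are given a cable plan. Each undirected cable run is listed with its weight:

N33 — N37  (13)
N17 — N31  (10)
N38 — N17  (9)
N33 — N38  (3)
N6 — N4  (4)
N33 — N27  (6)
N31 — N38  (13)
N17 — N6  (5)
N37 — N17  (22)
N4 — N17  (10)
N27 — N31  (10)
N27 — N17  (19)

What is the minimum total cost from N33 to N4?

Settle nodes by increasing distance from N33:
N33: 0
N38: 3  (via N33)
N27: 6  (via N33)
N17: 12  (via N38)
N37: 13  (via N33)
N31: 16  (via N38)
N6: 17  (via N17)
N4: 21  (via N6)
Shortest route: N33–N38–N17–N6–N4 = 21.

21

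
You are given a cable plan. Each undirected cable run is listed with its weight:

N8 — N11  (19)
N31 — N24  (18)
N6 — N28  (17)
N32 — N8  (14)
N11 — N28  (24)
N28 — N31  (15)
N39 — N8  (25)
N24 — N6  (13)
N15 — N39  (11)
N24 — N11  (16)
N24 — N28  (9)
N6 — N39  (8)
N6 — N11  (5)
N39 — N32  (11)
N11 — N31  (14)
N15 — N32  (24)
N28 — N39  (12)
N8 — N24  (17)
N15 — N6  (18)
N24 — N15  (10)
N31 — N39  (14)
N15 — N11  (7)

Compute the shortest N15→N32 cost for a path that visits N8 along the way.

40

Best N15 to N8: N15–N11–N8 costing 26
Shortest N8→N32: N8–N32 = 14
Total via N8: 26 + 14 = 40.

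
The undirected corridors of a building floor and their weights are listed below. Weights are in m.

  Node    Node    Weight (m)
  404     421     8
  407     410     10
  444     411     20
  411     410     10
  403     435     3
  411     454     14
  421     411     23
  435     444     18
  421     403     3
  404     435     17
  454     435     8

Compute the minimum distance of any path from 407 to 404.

Compare a few routes:
407 → 410 → 411 → 454 → 435 → 403 → 421 → 404: 10+10+14+8+3+3+8 = 56
407 → 410 → 411 → 454 → 435 → 404: 10+10+14+8+17 = 59
407 → 410 → 411 → 421 → 404: 10+10+23+8 = 51
The minimum is 51 m via 407 → 410 → 411 → 421 → 404.

51 m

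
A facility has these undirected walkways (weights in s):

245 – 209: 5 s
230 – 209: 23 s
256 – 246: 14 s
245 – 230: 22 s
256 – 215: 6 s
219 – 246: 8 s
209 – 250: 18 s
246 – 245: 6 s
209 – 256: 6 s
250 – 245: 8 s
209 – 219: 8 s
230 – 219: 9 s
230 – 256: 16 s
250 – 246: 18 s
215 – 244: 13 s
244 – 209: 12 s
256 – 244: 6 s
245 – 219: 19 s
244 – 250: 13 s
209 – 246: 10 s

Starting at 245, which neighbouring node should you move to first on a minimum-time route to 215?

Compare a few routes:
245–246–256–215: 6+14+6 = 26
245–246–209–256–215: 6+10+6+6 = 28
245–209–256–215: 5+6+6 = 17
The minimum is 17 s via 245–209–256–215.
So from 245 the first move is to 209.

209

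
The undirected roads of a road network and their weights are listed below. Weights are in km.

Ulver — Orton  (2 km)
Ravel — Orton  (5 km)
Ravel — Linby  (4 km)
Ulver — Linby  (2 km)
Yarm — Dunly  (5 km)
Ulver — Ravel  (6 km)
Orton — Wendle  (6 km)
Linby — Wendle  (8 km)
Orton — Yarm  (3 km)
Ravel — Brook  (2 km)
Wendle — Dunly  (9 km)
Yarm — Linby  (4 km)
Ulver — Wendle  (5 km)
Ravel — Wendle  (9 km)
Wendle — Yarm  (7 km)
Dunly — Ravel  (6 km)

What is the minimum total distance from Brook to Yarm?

Shortest distances from Brook:
Brook: 0
Ravel: 2  (via Brook)
Linby: 6  (via Ravel)
Orton: 7  (via Ravel)
Dunly: 8  (via Ravel)
Ulver: 8  (via Ravel)
Yarm: 10  (via Linby)
Shortest route: Brook → Ravel → Linby → Yarm = 10 km.

10 km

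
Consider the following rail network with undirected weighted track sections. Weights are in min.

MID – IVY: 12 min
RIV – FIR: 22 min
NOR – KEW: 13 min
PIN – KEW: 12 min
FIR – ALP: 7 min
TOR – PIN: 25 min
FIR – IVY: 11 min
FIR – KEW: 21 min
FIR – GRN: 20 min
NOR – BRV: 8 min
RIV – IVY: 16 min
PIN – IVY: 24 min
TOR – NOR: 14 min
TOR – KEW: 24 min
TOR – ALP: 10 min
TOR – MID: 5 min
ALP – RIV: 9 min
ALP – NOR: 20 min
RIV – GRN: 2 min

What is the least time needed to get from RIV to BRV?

37 min

Candidate routes:
RIV–IVY–MID–TOR–NOR–BRV: 16+12+5+14+8 = 55
RIV–ALP–TOR–NOR–BRV: 9+10+14+8 = 41
RIV–FIR–ALP–NOR–BRV: 22+7+20+8 = 57
RIV–ALP–NOR–BRV: 9+20+8 = 37
The minimum is 37 min via RIV–ALP–NOR–BRV.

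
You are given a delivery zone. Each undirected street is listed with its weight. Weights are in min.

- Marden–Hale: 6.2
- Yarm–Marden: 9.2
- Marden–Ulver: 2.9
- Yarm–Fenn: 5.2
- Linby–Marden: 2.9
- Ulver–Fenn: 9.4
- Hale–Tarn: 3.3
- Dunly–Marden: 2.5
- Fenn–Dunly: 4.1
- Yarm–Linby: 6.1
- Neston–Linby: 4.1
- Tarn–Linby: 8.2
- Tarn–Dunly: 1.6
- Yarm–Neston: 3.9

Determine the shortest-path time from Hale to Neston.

13.2 min

Running Dijkstra from Hale:
Hale: 0
Tarn: 3.3  (via Hale)
Dunly: 4.9  (via Tarn)
Marden: 6.2  (via Hale)
Fenn: 9  (via Dunly)
Linby: 9.1  (via Marden)
Ulver: 9.1  (via Marden)
Neston: 13.2  (via Linby)
Shortest route: Hale → Marden → Linby → Neston = 13.2 min.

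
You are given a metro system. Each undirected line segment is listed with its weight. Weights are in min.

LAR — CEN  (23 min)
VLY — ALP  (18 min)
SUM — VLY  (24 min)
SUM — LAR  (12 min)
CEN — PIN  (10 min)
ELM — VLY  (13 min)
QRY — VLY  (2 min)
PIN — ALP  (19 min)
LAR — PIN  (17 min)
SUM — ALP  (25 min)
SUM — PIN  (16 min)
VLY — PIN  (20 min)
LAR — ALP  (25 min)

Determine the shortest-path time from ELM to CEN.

Enumerating some paths:
ELM - VLY - SUM - PIN - CEN: 13+24+16+10 = 63
ELM - VLY - ALP - PIN - CEN: 13+18+19+10 = 60
ELM - VLY - PIN - CEN: 13+20+10 = 43
The minimum is 43 min via ELM - VLY - PIN - CEN.

43 min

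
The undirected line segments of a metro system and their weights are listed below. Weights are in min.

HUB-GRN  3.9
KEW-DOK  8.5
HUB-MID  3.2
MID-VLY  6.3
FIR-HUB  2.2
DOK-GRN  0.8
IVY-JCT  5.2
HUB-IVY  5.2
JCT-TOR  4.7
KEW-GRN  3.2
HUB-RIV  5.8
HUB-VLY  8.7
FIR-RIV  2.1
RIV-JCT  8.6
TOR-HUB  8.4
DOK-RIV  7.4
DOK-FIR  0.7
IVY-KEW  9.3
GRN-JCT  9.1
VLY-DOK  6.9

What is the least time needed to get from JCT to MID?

Candidate routes:
JCT → IVY → HUB → MID: 5.2+5.2+3.2 = 13.6
JCT → GRN → DOK → FIR → HUB → MID: 9.1+0.8+0.7+2.2+3.2 = 16
The minimum is 13.6 min via JCT → IVY → HUB → MID.

13.6 min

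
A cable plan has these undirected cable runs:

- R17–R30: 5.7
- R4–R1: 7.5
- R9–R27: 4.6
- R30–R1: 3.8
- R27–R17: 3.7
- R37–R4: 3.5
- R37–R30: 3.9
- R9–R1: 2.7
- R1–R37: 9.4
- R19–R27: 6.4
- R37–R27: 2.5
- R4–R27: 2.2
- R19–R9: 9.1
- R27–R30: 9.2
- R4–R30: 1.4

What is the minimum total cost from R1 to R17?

Compare a few routes:
R1 - R9 - R27 - R17: 2.7+4.6+3.7 = 11
R1 - R30 - R17: 3.8+5.7 = 9.5
The minimum is 9.5 via R1 - R30 - R17.

9.5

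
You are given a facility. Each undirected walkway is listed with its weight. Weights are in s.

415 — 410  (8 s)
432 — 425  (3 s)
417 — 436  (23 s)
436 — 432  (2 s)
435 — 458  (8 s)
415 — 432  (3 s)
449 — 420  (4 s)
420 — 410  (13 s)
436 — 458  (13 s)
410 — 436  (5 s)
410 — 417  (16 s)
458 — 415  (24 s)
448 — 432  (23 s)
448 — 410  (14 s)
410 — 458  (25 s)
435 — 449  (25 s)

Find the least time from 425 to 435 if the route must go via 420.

52 s

Shortest 425→420: 425 → 432 → 436 → 410 → 420 = 23
Best 420 to 435: 420 → 449 → 435 costing 29
Total via 420: 23 + 29 = 52 s.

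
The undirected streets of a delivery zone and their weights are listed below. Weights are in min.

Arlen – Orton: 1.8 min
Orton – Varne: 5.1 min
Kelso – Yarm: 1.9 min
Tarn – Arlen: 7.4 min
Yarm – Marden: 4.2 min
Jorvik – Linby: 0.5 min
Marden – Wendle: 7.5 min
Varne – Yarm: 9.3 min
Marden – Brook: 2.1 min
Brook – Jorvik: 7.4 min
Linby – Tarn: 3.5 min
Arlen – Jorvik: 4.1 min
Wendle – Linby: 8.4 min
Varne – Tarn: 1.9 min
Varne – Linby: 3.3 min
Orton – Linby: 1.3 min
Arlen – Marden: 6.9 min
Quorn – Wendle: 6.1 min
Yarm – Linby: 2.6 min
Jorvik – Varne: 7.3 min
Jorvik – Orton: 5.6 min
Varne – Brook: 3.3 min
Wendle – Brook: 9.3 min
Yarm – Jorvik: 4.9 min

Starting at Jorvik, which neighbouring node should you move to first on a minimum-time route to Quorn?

Enumerating some paths:
Jorvik–Linby–Yarm–Marden–Wendle–Quorn: 0.5+2.6+4.2+7.5+6.1 = 20.9
Jorvik–Orton–Linby–Wendle–Quorn: 5.6+1.3+8.4+6.1 = 21.4
Jorvik–Arlen–Orton–Linby–Wendle–Quorn: 4.1+1.8+1.3+8.4+6.1 = 21.7
Jorvik–Linby–Wendle–Quorn: 0.5+8.4+6.1 = 15
The minimum is 15 min via Jorvik–Linby–Wendle–Quorn.
So from Jorvik the first move is to Linby.

Linby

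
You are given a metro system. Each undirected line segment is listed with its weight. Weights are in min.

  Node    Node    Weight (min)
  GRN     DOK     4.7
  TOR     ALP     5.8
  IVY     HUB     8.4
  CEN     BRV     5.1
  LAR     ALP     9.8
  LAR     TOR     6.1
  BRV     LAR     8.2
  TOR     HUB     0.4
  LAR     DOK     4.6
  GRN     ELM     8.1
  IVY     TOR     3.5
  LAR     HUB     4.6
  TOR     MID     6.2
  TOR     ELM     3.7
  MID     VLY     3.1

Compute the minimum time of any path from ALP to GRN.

17.6 min

Settle nodes by increasing distance from ALP:
ALP: 0
TOR: 5.8  (via ALP)
HUB: 6.2  (via TOR)
IVY: 9.3  (via TOR)
ELM: 9.5  (via TOR)
LAR: 9.8  (via ALP)
MID: 12  (via TOR)
DOK: 14.4  (via LAR)
VLY: 15.1  (via MID)
GRN: 17.6  (via ELM)
Shortest route: ALP–TOR–ELM–GRN = 17.6 min.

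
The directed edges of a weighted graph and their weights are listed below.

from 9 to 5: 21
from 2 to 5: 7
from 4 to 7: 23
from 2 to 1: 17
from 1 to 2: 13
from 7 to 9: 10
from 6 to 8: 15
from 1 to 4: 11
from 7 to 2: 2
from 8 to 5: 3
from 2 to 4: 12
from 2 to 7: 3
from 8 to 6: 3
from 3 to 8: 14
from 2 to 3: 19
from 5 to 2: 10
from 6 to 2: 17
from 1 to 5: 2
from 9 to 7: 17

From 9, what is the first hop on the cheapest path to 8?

Candidate routes:
9 → 7 → 2 → 3 → 8: 17+2+19+14 = 52
9 → 5 → 2 → 3 → 8: 21+10+19+14 = 64
Cheapest is 9 → 7 → 2 → 3 → 8 at 52.
So from 9 the first move is to 7.

7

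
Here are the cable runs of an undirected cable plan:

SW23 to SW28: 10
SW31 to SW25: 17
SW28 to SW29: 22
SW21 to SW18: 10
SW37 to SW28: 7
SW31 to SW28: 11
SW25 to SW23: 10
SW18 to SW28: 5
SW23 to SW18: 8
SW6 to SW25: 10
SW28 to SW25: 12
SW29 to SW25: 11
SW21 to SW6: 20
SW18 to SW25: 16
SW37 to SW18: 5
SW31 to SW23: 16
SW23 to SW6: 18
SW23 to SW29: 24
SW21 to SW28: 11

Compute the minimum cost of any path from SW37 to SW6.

29

Shortest distances from SW37:
SW37: 0
SW18: 5  (via SW37)
SW28: 7  (via SW37)
SW23: 13  (via SW18)
SW21: 15  (via SW18)
SW31: 18  (via SW28)
SW25: 19  (via SW28)
SW29: 29  (via SW28)
SW6: 29  (via SW25)
Shortest route: SW37–SW28–SW25–SW6 = 29.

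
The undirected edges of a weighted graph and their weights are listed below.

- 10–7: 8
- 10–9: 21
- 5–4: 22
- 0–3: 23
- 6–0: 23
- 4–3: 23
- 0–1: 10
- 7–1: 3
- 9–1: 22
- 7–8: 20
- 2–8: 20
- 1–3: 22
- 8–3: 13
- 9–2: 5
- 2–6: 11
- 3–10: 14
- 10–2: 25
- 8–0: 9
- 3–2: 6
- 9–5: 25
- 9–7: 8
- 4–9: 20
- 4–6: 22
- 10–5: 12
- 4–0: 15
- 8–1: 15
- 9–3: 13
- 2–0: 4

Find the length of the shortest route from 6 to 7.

Settle nodes by increasing distance from 6:
6: 0
2: 11  (via 6)
0: 15  (via 2)
9: 16  (via 2)
3: 17  (via 2)
4: 22  (via 6)
7: 24  (via 9)
Shortest route: 6 → 2 → 9 → 7 = 24.

24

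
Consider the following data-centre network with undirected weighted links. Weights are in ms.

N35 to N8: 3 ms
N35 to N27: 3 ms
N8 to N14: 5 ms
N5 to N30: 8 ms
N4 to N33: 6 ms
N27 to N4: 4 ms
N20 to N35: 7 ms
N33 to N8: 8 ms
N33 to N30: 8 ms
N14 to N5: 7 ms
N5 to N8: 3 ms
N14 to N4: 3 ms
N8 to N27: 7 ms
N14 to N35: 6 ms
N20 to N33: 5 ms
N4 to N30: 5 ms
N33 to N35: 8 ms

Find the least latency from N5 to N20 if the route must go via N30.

21 ms

Shortest N5→N30: N5 → N30 = 8
Shortest N30→N20: N30 → N33 → N20 = 13
Total via N30: 8 + 13 = 21 ms.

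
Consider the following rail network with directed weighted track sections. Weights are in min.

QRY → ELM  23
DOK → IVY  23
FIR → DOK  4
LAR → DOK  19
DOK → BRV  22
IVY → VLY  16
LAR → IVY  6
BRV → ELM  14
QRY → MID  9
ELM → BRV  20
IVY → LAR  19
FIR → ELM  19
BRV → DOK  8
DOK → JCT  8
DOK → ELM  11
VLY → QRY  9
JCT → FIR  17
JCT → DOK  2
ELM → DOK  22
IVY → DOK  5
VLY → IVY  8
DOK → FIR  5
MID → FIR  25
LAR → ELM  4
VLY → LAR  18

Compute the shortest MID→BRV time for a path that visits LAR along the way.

Shortest MID→LAR: MID → FIR → DOK → IVY → LAR = 71
Best LAR to BRV: LAR → ELM → BRV costing 24
Total via LAR: 71 + 24 = 95 min.

95 min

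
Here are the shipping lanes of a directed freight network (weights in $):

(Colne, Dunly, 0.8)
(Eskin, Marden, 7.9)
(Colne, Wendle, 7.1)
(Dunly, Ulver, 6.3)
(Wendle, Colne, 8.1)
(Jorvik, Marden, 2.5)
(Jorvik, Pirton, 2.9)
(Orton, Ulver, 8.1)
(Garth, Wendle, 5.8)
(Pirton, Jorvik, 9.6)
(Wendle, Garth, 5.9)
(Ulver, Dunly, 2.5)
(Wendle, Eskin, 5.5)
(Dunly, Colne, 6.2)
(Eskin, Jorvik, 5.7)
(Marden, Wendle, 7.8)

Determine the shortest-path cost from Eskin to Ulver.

Running Dijkstra from Eskin:
Eskin: 0
Jorvik: 5.7  (via Eskin)
Marden: 7.9  (via Eskin)
Pirton: 8.6  (via Jorvik)
Wendle: 15.7  (via Marden)
Garth: 21.6  (via Wendle)
Colne: 23.8  (via Wendle)
Dunly: 24.6  (via Colne)
Ulver: 30.9  (via Dunly)
Shortest route: Eskin–Marden–Wendle–Colne–Dunly–Ulver = $30.9.

$30.9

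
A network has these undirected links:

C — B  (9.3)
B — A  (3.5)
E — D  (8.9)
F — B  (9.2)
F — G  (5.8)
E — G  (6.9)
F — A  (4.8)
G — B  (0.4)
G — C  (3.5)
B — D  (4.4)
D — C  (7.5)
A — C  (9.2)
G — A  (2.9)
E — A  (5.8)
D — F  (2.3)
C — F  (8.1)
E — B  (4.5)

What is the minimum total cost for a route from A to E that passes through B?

7.8

Shortest A→B: A–G–B = 3.3
Best B to E: B–E costing 4.5
Total via B: 3.3 + 4.5 = 7.8.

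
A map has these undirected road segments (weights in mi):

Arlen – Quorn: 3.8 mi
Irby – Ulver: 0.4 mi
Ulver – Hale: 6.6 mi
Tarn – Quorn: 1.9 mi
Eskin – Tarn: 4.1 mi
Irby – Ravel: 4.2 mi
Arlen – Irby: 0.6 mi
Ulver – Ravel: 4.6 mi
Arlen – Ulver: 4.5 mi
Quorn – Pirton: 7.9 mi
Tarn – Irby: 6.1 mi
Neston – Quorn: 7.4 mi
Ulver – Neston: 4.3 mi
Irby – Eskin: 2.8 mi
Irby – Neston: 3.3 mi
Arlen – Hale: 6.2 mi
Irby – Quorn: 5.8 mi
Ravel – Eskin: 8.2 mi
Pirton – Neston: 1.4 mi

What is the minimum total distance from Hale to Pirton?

Compare a few routes:
Hale–Arlen–Irby–Neston–Pirton: 6.2+0.6+3.3+1.4 = 11.5
Hale–Ulver–Irby–Neston–Pirton: 6.6+0.4+3.3+1.4 = 11.7
Cheapest is Hale–Arlen–Irby–Neston–Pirton at 11.5 mi.

11.5 mi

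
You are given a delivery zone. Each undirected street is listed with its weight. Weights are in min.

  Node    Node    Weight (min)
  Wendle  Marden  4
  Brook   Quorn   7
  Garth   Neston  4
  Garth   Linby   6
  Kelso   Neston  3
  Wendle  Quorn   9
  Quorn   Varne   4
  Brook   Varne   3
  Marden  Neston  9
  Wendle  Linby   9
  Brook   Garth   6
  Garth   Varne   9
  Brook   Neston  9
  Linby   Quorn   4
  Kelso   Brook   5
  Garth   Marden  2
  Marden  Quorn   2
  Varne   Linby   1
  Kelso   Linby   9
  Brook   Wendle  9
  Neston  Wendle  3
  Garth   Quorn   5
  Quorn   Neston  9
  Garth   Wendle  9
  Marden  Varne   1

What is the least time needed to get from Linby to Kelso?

9 min

Shortest distances from Linby:
Linby: 0
Varne: 1  (via Linby)
Marden: 2  (via Varne)
Quorn: 4  (via Linby)
Garth: 4  (via Marden)
Brook: 4  (via Varne)
Wendle: 6  (via Marden)
Neston: 8  (via Garth)
Kelso: 9  (via Linby)
Shortest route: Linby–Kelso = 9 min.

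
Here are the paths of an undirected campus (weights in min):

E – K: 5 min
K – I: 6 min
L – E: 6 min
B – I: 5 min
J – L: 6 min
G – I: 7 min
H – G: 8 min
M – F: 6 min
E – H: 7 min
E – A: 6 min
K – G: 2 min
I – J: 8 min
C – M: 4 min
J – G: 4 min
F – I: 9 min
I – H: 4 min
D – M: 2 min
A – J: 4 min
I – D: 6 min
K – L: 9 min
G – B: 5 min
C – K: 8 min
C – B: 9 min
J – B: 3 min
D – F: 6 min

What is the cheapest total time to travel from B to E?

12 min

Settle nodes by increasing distance from B:
B: 0
J: 3  (via B)
G: 5  (via B)
I: 5  (via B)
A: 7  (via J)
K: 7  (via G)
C: 9  (via B)
H: 9  (via I)
L: 9  (via J)
D: 11  (via I)
E: 12  (via K)
Shortest route: B → G → K → E = 12 min.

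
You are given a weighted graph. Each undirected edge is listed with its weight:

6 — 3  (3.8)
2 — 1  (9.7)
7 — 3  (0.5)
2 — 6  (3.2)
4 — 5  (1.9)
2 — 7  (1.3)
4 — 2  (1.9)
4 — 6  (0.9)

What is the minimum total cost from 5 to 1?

Candidate routes:
5 - 4 - 6 - 3 - 7 - 2 - 1: 1.9+0.9+3.8+0.5+1.3+9.7 = 18.1
5 - 4 - 6 - 2 - 1: 1.9+0.9+3.2+9.7 = 15.7
5 - 4 - 2 - 1: 1.9+1.9+9.7 = 13.5
The minimum is 13.5 via 5 - 4 - 2 - 1.

13.5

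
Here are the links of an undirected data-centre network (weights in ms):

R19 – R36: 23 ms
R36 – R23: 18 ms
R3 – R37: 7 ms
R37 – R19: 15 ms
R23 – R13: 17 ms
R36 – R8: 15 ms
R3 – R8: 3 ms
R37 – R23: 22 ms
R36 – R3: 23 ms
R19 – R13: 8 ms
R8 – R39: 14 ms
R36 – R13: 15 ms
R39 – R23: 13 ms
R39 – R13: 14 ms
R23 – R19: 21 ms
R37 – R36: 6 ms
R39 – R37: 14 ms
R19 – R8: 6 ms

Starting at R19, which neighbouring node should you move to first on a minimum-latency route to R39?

R8

Compare a few routes:
R19–R37–R39: 15+14 = 29
R19–R13–R39: 8+14 = 22
R19–R8–R39: 6+14 = 20
Cheapest is R19–R8–R39 at 20 ms.
So from R19 the first move is to R8.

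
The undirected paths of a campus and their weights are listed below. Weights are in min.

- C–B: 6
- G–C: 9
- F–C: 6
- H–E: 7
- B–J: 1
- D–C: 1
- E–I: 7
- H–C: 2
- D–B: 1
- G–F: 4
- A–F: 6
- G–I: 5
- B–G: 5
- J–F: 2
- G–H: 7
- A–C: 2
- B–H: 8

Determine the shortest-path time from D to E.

10 min

Candidate routes:
D - B - C - H - E: 1+6+2+7 = 16
D - C - H - E: 1+2+7 = 10
Cheapest is D - C - H - E at 10 min.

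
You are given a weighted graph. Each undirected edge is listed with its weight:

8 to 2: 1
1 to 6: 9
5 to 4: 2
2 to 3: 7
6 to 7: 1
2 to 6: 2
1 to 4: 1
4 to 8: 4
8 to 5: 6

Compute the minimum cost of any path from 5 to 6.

9

Enumerating some paths:
5 → 4 → 1 → 6: 2+1+9 = 12
5 → 8 → 2 → 6: 6+1+2 = 9
5 → 8 → 4 → 1 → 6: 6+4+1+9 = 20
The minimum is 9 via 5 → 8 → 2 → 6.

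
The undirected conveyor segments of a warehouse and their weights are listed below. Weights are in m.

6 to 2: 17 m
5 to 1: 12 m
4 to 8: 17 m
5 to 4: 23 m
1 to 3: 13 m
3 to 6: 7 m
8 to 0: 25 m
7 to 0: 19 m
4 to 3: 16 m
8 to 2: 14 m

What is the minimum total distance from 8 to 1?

46 m

Enumerating some paths:
8 - 4 - 3 - 1: 17+16+13 = 46
8 - 2 - 6 - 3 - 1: 14+17+7+13 = 51
Cheapest is 8 - 4 - 3 - 1 at 46 m.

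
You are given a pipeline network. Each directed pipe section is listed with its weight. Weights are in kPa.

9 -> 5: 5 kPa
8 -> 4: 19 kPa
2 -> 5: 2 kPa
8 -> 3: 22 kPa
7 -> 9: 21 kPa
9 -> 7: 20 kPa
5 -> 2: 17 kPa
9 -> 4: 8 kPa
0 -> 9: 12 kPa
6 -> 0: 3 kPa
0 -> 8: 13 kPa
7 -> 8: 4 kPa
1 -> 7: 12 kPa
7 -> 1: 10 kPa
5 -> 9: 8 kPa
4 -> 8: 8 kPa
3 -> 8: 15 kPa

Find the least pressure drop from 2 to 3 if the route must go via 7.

56 kPa

Shortest 2→7: 2–5–9–7 = 30
Best 7 to 3: 7–8–3 costing 26
Total via 7: 30 + 26 = 56 kPa.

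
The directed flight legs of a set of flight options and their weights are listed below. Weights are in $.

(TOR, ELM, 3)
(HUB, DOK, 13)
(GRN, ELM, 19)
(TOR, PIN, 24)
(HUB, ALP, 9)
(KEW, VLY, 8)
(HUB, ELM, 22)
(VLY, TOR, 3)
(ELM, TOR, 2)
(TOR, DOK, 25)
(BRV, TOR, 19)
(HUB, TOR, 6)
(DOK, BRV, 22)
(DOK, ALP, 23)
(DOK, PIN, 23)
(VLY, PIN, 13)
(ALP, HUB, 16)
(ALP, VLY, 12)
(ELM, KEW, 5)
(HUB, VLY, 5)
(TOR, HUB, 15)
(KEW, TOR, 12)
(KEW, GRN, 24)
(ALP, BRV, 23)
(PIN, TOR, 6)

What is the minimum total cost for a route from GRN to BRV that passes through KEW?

$82

Best GRN to KEW: GRN → ELM → KEW costing 24
Best KEW to BRV: KEW → VLY → TOR → HUB → ALP → BRV costing 58
Total via KEW: 24 + 58 = $82.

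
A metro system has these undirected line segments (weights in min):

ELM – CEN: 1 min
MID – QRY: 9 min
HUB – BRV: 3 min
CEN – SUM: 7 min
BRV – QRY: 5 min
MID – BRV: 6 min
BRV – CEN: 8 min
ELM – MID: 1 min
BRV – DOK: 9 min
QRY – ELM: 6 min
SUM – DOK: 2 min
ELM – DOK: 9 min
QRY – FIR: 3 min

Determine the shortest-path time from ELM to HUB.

10 min

Running Dijkstra from ELM:
ELM: 0
CEN: 1  (via ELM)
MID: 1  (via ELM)
QRY: 6  (via ELM)
BRV: 7  (via MID)
SUM: 8  (via CEN)
DOK: 9  (via ELM)
FIR: 9  (via QRY)
HUB: 10  (via BRV)
Shortest route: ELM → MID → BRV → HUB = 10 min.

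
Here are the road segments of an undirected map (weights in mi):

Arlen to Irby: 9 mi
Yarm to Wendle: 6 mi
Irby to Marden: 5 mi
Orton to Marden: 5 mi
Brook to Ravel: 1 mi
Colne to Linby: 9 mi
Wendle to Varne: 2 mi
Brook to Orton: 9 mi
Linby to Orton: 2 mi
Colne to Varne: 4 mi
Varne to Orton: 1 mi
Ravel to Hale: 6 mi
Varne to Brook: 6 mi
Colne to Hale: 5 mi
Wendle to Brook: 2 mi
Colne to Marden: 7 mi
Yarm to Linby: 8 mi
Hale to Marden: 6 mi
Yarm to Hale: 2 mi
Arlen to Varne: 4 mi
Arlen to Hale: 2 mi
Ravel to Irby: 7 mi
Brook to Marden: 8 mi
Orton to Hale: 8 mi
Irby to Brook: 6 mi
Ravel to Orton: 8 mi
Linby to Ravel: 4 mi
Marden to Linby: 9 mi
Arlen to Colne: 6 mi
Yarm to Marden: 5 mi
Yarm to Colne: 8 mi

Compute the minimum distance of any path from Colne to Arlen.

Compare a few routes:
Colne - Hale - Arlen: 5+2 = 7
Colne - Arlen: 6 = 6
The minimum is 6 mi via Colne - Arlen.

6 mi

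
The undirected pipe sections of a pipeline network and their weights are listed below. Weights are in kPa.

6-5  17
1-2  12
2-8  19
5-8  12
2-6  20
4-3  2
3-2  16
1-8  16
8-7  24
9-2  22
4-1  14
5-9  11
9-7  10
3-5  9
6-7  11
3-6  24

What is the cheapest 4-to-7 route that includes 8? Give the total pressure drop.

Shortest 4→8: 4–3–5–8 = 23
Shortest 8→7: 8–7 = 24
Total via 8: 23 + 24 = 47 kPa.

47 kPa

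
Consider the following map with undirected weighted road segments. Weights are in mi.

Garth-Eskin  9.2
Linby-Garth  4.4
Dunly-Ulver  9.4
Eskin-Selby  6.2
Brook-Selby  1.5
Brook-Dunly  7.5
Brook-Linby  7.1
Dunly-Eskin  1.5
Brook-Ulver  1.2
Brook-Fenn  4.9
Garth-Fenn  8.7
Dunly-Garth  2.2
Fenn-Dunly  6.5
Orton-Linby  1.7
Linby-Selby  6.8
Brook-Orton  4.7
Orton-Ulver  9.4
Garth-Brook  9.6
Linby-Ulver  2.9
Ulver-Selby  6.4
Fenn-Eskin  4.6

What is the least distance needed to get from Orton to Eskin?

Settle nodes by increasing distance from Orton:
Orton: 0
Linby: 1.7  (via Orton)
Ulver: 4.6  (via Linby)
Brook: 4.7  (via Orton)
Garth: 6.1  (via Linby)
Selby: 6.2  (via Brook)
Dunly: 8.3  (via Garth)
Fenn: 9.6  (via Brook)
Eskin: 9.8  (via Dunly)
Shortest route: Orton → Linby → Garth → Dunly → Eskin = 9.8 mi.

9.8 mi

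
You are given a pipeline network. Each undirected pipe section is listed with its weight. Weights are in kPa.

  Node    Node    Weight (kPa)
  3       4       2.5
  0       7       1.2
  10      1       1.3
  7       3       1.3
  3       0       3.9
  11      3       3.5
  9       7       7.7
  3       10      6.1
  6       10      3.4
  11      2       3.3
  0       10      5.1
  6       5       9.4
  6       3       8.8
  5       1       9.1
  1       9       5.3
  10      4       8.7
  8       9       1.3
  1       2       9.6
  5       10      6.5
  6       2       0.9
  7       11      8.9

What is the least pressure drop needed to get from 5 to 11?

Enumerating some paths:
5–6–2–11: 9.4+0.9+3.3 = 13.6
5–10–6–2–11: 6.5+3.4+0.9+3.3 = 14.1
The minimum is 13.6 kPa via 5–6–2–11.

13.6 kPa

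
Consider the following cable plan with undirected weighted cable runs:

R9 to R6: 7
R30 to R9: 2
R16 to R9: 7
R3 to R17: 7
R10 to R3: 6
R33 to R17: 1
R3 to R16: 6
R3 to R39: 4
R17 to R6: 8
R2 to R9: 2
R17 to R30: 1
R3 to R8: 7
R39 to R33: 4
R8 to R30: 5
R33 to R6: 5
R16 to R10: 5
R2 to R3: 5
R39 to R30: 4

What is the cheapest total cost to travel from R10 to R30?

14

Enumerating some paths:
R10–R3–R39–R30: 6+4+4 = 14
R10–R3–R2–R9–R30: 6+5+2+2 = 15
The minimum is 14 via R10–R3–R39–R30.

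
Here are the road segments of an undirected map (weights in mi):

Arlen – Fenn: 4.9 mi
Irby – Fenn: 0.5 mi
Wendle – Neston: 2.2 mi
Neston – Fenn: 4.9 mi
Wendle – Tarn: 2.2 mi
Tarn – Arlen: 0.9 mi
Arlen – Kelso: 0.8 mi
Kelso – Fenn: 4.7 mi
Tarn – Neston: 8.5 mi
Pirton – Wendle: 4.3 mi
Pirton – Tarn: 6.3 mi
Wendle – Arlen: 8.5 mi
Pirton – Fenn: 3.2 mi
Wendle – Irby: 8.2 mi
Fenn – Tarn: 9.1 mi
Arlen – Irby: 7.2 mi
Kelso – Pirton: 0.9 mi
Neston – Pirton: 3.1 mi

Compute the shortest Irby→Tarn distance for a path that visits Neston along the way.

9.8 mi

Best Irby to Neston: Irby → Fenn → Neston costing 5.4
Shortest Neston→Tarn: Neston → Wendle → Tarn = 4.4
Total via Neston: 5.4 + 4.4 = 9.8 mi.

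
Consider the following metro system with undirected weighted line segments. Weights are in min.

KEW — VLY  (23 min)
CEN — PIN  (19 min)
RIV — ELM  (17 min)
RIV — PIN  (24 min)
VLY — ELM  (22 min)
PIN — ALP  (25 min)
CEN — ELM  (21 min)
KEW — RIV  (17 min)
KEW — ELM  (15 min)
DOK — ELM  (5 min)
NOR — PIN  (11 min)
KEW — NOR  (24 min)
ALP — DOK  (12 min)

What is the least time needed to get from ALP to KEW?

Compare a few routes:
ALP - DOK - ELM - KEW: 12+5+15 = 32
ALP - DOK - ELM - RIV - KEW: 12+5+17+17 = 51
ALP - PIN - NOR - KEW: 25+11+24 = 60
Cheapest is ALP - DOK - ELM - KEW at 32 min.

32 min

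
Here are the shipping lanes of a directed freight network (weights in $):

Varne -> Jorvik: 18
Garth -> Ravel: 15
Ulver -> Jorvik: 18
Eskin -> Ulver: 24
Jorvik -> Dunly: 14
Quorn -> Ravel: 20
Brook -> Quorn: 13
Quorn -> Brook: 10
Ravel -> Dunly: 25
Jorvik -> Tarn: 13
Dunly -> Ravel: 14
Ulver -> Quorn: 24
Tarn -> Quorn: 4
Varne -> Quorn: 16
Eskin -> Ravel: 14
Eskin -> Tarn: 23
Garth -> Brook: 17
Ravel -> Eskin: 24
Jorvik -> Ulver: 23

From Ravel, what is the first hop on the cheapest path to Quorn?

Enumerating some paths:
Ravel–Eskin–Tarn–Quorn: 24+23+4 = 51
Ravel–Eskin–Ulver–Quorn: 24+24+24 = 72
The minimum is $51 via Ravel–Eskin–Tarn–Quorn.
So from Ravel the first move is to Eskin.

Eskin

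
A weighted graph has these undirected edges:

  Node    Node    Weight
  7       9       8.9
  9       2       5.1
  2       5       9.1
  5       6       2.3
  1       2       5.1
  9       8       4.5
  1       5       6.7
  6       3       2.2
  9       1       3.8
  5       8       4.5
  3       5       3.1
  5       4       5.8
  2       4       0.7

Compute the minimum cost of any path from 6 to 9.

11.3

Compare a few routes:
6 → 5 → 8 → 9: 2.3+4.5+4.5 = 11.3
6 → 5 → 1 → 9: 2.3+6.7+3.8 = 12.8
The minimum is 11.3 via 6 → 5 → 8 → 9.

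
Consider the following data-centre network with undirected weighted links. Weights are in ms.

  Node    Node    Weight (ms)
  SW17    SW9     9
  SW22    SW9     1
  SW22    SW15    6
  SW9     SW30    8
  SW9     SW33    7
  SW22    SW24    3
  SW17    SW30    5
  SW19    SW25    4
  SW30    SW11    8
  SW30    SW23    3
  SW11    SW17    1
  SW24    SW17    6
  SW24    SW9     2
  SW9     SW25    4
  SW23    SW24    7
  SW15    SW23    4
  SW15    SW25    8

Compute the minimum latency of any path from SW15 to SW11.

13 ms

Compare a few routes:
SW15–SW23–SW30–SW11: 4+3+8 = 15
SW15–SW23–SW30–SW17–SW11: 4+3+5+1 = 13
Cheapest is SW15–SW23–SW30–SW17–SW11 at 13 ms.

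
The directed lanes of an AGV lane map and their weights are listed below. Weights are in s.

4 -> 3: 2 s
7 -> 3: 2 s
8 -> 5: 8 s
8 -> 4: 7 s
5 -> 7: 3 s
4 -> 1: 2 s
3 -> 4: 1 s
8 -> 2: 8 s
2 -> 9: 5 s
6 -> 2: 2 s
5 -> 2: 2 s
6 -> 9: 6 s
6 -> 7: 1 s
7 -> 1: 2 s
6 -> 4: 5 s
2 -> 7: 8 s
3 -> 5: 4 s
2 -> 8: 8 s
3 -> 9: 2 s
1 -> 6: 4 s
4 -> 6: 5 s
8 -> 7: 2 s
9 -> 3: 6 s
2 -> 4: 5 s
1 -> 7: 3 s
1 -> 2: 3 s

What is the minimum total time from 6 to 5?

Compare a few routes:
6–2–4–3–5: 2+5+2+4 = 13
6–4–3–5: 5+2+4 = 11
6–9–3–5: 6+6+4 = 16
6–7–3–5: 1+2+4 = 7
The minimum is 7 s via 6–7–3–5.

7 s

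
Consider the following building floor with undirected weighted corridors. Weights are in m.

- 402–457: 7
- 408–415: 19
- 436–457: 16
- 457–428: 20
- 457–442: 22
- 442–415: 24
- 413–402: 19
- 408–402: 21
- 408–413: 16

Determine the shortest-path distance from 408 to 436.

Running Dijkstra from 408:
408: 0
413: 16  (via 408)
415: 19  (via 408)
402: 21  (via 408)
457: 28  (via 402)
442: 43  (via 415)
436: 44  (via 457)
Shortest route: 408 → 402 → 457 → 436 = 44 m.

44 m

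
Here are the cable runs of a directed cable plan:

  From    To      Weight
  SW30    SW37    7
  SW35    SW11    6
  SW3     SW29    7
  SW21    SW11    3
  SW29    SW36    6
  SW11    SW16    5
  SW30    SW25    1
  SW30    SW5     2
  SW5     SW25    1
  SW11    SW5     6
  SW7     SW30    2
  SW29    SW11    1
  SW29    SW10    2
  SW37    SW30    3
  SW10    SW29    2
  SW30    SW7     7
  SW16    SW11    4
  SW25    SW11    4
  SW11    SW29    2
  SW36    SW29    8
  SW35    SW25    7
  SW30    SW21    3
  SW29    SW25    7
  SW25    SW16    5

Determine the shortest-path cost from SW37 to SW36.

16

Running Dijkstra from SW37:
SW37: 0
SW30: 3  (via SW37)
SW25: 4  (via SW30)
SW5: 5  (via SW30)
SW21: 6  (via SW30)
SW11: 8  (via SW25)
SW16: 9  (via SW25)
SW29: 10  (via SW11)
SW7: 10  (via SW30)
SW10: 12  (via SW29)
SW36: 16  (via SW29)
Shortest route: SW37–SW30–SW25–SW11–SW29–SW36 = 16.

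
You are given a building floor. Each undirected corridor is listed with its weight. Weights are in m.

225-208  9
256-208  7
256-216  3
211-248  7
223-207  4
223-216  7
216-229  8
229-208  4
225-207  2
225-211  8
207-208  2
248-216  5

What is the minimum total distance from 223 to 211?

Shortest distances from 223:
223: 0
207: 4  (via 223)
208: 6  (via 207)
225: 6  (via 207)
216: 7  (via 223)
256: 10  (via 216)
229: 10  (via 208)
248: 12  (via 216)
211: 14  (via 225)
Shortest route: 223 → 207 → 225 → 211 = 14 m.

14 m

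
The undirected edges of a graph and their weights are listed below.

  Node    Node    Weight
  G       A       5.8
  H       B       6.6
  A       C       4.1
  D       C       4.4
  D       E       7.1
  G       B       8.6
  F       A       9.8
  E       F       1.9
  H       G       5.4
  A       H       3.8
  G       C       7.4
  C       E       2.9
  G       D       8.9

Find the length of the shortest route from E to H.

Settle nodes by increasing distance from E:
E: 0
F: 1.9  (via E)
C: 2.9  (via E)
A: 7  (via C)
D: 7.1  (via E)
G: 10.3  (via C)
H: 10.8  (via A)
Shortest route: E → C → A → H = 10.8.

10.8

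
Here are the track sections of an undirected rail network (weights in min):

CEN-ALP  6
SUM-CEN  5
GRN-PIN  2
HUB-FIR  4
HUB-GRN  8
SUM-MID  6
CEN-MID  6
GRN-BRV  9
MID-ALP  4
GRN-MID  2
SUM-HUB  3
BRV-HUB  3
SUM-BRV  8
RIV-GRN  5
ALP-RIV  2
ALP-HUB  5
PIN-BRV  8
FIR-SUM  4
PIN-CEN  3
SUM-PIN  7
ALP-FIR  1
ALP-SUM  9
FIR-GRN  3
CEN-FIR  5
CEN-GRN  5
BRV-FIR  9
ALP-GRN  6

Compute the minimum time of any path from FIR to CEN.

Shortest distances from FIR:
FIR: 0
ALP: 1  (via FIR)
GRN: 3  (via FIR)
RIV: 3  (via ALP)
SUM: 4  (via FIR)
HUB: 4  (via FIR)
CEN: 5  (via FIR)
Shortest route: FIR–CEN = 5 min.

5 min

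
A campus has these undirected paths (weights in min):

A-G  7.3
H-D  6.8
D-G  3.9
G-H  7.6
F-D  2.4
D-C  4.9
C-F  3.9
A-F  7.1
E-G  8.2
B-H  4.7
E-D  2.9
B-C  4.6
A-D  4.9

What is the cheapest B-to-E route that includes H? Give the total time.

Shortest B→H: B–H = 4.7
Best H to E: H–D–E costing 9.7
Total via H: 4.7 + 9.7 = 14.4 min.

14.4 min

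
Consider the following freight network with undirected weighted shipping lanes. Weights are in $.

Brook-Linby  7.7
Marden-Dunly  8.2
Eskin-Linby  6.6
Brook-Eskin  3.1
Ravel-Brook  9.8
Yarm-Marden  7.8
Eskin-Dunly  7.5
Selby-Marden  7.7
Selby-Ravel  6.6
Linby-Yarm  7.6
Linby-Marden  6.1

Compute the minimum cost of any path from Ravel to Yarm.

$22.1

Running Dijkstra from Ravel:
Ravel: 0
Selby: 6.6  (via Ravel)
Brook: 9.8  (via Ravel)
Eskin: 12.9  (via Brook)
Marden: 14.3  (via Selby)
Linby: 17.5  (via Brook)
Dunly: 20.4  (via Eskin)
Yarm: 22.1  (via Marden)
Shortest route: Ravel → Selby → Marden → Yarm = $22.1.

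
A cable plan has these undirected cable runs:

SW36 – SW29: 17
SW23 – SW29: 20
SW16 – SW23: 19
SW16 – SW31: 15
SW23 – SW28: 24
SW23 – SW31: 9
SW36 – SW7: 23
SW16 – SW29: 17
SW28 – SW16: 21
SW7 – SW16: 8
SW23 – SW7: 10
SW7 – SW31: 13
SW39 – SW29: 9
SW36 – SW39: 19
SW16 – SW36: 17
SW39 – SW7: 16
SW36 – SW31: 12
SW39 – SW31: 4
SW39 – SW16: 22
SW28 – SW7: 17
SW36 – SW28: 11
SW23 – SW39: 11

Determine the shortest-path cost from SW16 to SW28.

Settle nodes by increasing distance from SW16:
SW16: 0
SW7: 8  (via SW16)
SW31: 15  (via SW16)
SW36: 17  (via SW16)
SW29: 17  (via SW16)
SW23: 18  (via SW7)
SW39: 19  (via SW31)
SW28: 21  (via SW16)
Shortest route: SW16–SW28 = 21.

21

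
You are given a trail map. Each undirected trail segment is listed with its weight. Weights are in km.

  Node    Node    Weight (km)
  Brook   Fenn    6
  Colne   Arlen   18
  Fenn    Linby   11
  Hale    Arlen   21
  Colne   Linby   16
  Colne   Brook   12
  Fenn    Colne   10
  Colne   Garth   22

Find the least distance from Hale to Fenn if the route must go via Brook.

57 km

Shortest Hale→Brook: Hale → Arlen → Colne → Brook = 51
Shortest Brook→Fenn: Brook → Fenn = 6
Total via Brook: 51 + 6 = 57 km.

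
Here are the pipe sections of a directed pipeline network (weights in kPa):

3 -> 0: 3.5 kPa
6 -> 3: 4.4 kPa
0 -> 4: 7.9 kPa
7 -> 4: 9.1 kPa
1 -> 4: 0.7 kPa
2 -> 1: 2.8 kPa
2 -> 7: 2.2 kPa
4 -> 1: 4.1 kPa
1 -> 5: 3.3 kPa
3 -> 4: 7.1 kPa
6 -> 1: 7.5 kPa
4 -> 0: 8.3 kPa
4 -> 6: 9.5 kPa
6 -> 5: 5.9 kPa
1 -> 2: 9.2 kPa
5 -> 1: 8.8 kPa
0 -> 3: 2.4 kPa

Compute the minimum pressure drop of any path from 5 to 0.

Running Dijkstra from 5:
5: 0
1: 8.8  (via 5)
4: 9.5  (via 1)
0: 17.8  (via 4)
Shortest route: 5–1–4–0 = 17.8 kPa.

17.8 kPa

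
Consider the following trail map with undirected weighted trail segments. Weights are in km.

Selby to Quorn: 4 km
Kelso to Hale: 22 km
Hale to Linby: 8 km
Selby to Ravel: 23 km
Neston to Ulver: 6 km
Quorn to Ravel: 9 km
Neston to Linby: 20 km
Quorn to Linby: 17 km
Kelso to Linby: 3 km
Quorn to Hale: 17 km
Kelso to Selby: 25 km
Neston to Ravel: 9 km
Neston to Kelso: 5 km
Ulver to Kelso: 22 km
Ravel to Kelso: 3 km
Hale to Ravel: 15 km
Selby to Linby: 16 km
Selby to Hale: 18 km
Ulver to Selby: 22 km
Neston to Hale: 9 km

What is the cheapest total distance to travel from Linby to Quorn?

15 km

Enumerating some paths:
Linby → Quorn: 17 = 17
Linby → Kelso → Ravel → Quorn: 3+3+9 = 15
Linby → Selby → Quorn: 16+4 = 20
The minimum is 15 km via Linby → Kelso → Ravel → Quorn.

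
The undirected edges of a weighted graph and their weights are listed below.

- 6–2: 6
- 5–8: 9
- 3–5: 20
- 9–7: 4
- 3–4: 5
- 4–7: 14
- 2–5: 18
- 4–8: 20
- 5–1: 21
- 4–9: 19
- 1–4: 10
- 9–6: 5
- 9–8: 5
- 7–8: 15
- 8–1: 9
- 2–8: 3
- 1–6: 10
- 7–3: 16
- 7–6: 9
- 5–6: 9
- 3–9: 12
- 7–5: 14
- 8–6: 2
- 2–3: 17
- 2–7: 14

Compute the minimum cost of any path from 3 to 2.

17

Settle nodes by increasing distance from 3:
3: 0
4: 5  (via 3)
9: 12  (via 3)
1: 15  (via 4)
7: 16  (via 3)
2: 17  (via 3)
Shortest route: 3 → 2 = 17.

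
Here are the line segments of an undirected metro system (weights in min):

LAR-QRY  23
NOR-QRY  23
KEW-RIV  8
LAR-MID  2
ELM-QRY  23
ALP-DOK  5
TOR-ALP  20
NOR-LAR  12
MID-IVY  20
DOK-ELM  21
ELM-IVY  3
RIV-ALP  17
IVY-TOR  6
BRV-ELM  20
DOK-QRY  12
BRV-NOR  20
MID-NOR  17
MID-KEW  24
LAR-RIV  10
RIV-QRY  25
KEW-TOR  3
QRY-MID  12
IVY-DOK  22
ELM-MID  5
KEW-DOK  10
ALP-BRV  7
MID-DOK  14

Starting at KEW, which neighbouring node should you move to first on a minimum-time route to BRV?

Enumerating some paths:
KEW–TOR–IVY–ELM–BRV: 3+6+3+20 = 32
KEW–TOR–ALP–BRV: 3+20+7 = 30
KEW–RIV–ALP–BRV: 8+17+7 = 32
KEW–DOK–ALP–BRV: 10+5+7 = 22
The minimum is 22 min via KEW–DOK–ALP–BRV.
So from KEW the first move is to DOK.

DOK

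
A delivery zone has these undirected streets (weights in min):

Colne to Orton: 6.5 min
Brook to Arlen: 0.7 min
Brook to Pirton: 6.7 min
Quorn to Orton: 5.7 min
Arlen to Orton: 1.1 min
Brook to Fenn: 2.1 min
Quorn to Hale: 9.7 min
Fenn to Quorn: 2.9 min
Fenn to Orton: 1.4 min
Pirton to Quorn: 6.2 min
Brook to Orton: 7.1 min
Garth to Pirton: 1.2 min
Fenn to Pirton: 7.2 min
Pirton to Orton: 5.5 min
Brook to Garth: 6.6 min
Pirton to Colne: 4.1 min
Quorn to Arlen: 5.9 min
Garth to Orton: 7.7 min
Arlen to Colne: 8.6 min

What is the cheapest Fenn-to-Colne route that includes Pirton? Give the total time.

Best Fenn to Pirton: Fenn–Orton–Pirton costing 6.9
Shortest Pirton→Colne: Pirton–Colne = 4.1
Total via Pirton: 6.9 + 4.1 = 11 min.

11 min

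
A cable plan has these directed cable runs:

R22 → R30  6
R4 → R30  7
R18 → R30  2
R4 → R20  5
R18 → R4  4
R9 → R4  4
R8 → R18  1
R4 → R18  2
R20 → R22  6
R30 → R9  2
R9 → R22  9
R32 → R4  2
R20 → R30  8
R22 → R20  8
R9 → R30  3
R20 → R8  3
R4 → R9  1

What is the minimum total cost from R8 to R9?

Shortest distances from R8:
R8: 0
R18: 1  (via R8)
R30: 3  (via R18)
R4: 5  (via R18)
R9: 5  (via R30)
Shortest route: R8 → R18 → R30 → R9 = 5.

5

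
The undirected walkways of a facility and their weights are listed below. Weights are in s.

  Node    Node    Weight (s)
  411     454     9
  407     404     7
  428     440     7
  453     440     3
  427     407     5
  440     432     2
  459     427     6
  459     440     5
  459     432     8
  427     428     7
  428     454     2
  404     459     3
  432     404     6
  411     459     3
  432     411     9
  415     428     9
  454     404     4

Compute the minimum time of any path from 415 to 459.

Compare a few routes:
415 → 428 → 440 → 459: 9+7+5 = 21
415 → 428 → 454 → 404 → 459: 9+2+4+3 = 18
415 → 428 → 427 → 459: 9+7+6 = 22
415 → 428 → 454 → 411 → 459: 9+2+9+3 = 23
The minimum is 18 s via 415 → 428 → 454 → 404 → 459.

18 s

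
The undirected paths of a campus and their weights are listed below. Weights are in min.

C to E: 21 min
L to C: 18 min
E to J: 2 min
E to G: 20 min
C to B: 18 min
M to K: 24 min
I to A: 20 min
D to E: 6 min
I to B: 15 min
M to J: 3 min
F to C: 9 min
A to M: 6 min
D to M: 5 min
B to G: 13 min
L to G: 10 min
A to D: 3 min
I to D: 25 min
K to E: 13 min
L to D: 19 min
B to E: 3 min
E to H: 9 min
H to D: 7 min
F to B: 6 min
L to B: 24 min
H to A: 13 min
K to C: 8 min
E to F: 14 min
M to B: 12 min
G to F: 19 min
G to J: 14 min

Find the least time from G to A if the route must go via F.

Best G to F: G–F costing 19
Shortest F→A: F–B–E–D–A = 18
Total via F: 19 + 18 = 37 min.

37 min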